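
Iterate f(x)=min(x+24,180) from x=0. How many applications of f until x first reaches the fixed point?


Step 1: x=0, cap=180, increment=24
Step 2: x grows by 24 each step until capped at 180; fixed point is x=180
Step 3: iterations = ceil(180/24) = 8

8


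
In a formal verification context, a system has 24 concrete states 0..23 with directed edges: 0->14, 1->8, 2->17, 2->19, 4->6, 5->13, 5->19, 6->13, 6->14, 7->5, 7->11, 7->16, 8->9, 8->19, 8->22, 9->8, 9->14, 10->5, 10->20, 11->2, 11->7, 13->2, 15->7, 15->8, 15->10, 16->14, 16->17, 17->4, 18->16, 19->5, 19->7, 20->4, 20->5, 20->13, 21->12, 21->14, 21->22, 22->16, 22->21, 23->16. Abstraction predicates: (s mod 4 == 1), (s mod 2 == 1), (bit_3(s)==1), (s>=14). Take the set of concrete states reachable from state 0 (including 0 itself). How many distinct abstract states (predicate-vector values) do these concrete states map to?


BFS from 0:
Concrete reachable: {0, 14}
Abstract via predicates (s mod 4 == 1), (s mod 2 == 1), (bit_3(s)==1), (s>=14):
  (0,0,0,0) <- {0}
  (0,0,1,1) <- {14}
Distinct abstract states = 2

2


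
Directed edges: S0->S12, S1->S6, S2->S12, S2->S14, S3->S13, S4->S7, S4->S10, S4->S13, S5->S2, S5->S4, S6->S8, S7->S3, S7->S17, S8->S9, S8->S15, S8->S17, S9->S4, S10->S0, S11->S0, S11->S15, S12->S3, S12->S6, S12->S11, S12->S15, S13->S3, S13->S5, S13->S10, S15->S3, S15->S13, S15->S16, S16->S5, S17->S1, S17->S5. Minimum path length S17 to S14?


BFS layer-by-layer from S17:
  dist 0: {S17}
  dist 1: {S1, S5}
  dist 2: {S2, S4, S6}
  dist 3: {S7, S8, S10, S12, S13, S14}
  -> S14 reached at distance 3
Shortest path length = 3

3


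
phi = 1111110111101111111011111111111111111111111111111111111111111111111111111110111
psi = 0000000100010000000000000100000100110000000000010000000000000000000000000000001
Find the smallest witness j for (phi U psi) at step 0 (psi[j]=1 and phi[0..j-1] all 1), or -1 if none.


(phi U psi) at 0: need smallest j with psi[j]=1 and phi[i]=1 for all i in [0,j).
Scan from step 0:
  step 0: phi=1, psi=0 -> continue
  step 1: phi=1, psi=0 -> continue
  step 2: phi=1, psi=0 -> continue
  step 3: phi=1, psi=0 -> continue
  step 6: phi=0 -> phi-prefix broken from here
  step 7: psi=1 but phi already failed -> not a witness
  step 11: psi=1 but phi already failed -> not a witness
  step 25: psi=1 but phi already failed -> not a witness
  step 31: psi=1 but phi already failed -> not a witness
  step 34: psi=1 but phi already failed -> not a witness
  step 35: psi=1 but phi already failed -> not a witness
  step 47: psi=1 but phi already failed -> not a witness
  step 78: psi=1 but phi already failed -> not a witness
  end of trace: no witness -> -1
Witness step = -1

-1


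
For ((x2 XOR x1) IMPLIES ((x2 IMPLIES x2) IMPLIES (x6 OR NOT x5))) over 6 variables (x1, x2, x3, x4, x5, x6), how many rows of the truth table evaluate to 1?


Formula: ((x2 XOR x1) IMPLIES ((x2 IMPLIES x2) IMPLIES (x6 OR NOT x5))) over 6 vars (64 rows)
Evaluate each row (x1, x2, x3, x4, x5, x6 as bits, MSB first):
  row 0 [000000]: ((0 XOR 0) IMPLIES ((0 IMPLIES 0) IMPLIES (0 OR NOT 0))) -> 1
  row 1 [000001]: ((0 XOR 0) IMPLIES ((0 IMPLIES 0) IMPLIES (1 OR NOT 0))) -> 1
  row 2 [000010]: ((0 XOR 0) IMPLIES ((0 IMPLIES 0) IMPLIES (0 OR NOT 1))) -> 1
  row 3 [000011]: ((0 XOR 0) IMPLIES ((0 IMPLIES 0) IMPLIES (1 OR NOT 1))) -> 1
  row 4 [000100]: ((0 XOR 0) IMPLIES ((0 IMPLIES 0) IMPLIES (0 OR NOT 0))) -> 1
  (every remaining row is evaluated the same way; all 64 results are listed next)
Full result column, 8 rows per line (x1,x2,x3 fixed per line; x4,x5,x6 runs 000..111 left to right):
  rows 0-7 [x1,x2,x3=000]: 11111111  (ones: 8)
  rows 8-15 [x1,x2,x3=001]: 11111111  (ones: 8)
  rows 16-23 [x1,x2,x3=010]: 11011101  (ones: 6)
  rows 24-31 [x1,x2,x3=011]: 11011101  (ones: 6)
  rows 32-39 [x1,x2,x3=100]: 11011101  (ones: 6)
  rows 40-47 [x1,x2,x3=101]: 11011101  (ones: 6)
  rows 48-55 [x1,x2,x3=110]: 11111111  (ones: 8)
  rows 56-63 [x1,x2,x3=111]: 11111111  (ones: 8)
Count of 1-rows = 8+8+6+6+6+6+8+8 = 56

56


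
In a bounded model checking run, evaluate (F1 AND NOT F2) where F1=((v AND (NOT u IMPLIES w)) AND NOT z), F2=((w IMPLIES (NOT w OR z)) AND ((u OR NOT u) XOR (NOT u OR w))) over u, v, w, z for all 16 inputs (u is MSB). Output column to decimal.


F1 = ((v AND (NOT u IMPLIES w)) AND NOT z)
F2 = ((w IMPLIES (NOT w OR z)) AND ((u OR NOT u) XOR (NOT u OR w)))
Counterexample to F1=>F2 is where F1=1 and F2=0.
Evaluate each row (bits = u,v,w,z, MSB first):
  row 0 [0000]: F1=0 F2=0 -> F1&~F2 -> 0
  row 1 [0001]: F1=0 F2=0 -> F1&~F2 -> 0
  row 2 [0010]: F1=0 F2=0 -> F1&~F2 -> 0
  row 3 [0011]: F1=0 F2=0 -> F1&~F2 -> 0
  row 4 [0100]: F1=0 F2=0 -> F1&~F2 -> 0
  row 5 [0101]: F1=0 F2=0 -> F1&~F2 -> 0
  row 6 [0110]: F1=1 F2=0 -> F1&~F2 -> 1
  row 7 [0111]: F1=0 F2=0 -> F1&~F2 -> 0
  row 8 [1000]: F1=0 F2=1 -> F1&~F2 -> 0
  row 9 [1001]: F1=0 F2=1 -> F1&~F2 -> 0
  row 10 [1010]: F1=0 F2=0 -> F1&~F2 -> 0
  row 11 [1011]: F1=0 F2=0 -> F1&~F2 -> 0
  row 12 [1100]: F1=1 F2=1 -> F1&~F2 -> 0
  row 13 [1101]: F1=0 F2=1 -> F1&~F2 -> 0
  row 14 [1110]: F1=1 F2=0 -> F1&~F2 -> 1
  row 15 [1111]: F1=0 F2=0 -> F1&~F2 -> 0
Full result column, 4 rows per line (u,v fixed per line; w,z runs 00..11 left to right):
  rows 0-3 [u,v=00]: 0000  = hex 0
  rows 4-7 [u,v=01]: 0010  = hex 2
  rows 8-11 [u,v=10]: 0000  = hex 0
  rows 12-15 [u,v=11]: 0010  = hex 2
Counterexample vector (row 0 .. row 15) = 0000001000000010
Output column grouped in 4s = 0000 0010 0000 0010 = 0x0202
Convert to decimal digit by digit (value = value*16 + digit):
  0 -> 0
  0*16 + 2 = 2
  2*16 + 0 = 32
  32*16 + 2 = 514
Decimal = 514

514


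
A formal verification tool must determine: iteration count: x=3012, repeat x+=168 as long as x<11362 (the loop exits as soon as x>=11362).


Step 1: x goes from 3012 toward 11362 by 168; the body runs while x<11362, so iterations = ceil((bound-start)/step)
Step 2: Distance=8350
Step 3: ceil(8350/168)=50

50


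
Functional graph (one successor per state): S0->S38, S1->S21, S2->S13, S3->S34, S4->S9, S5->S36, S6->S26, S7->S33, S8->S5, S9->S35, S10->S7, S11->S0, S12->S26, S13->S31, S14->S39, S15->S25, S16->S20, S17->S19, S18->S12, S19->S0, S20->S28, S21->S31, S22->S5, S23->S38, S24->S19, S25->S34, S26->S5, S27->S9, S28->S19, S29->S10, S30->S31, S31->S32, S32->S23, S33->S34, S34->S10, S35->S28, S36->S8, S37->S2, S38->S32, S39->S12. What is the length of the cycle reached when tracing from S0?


Trace from S0 until a state repeats:
  S0 -> S38 -> S32 -> S23 -> S38
S38 first seen at step 1, revisited at step 4.
Cycle length = 4 - 1 = 3

3


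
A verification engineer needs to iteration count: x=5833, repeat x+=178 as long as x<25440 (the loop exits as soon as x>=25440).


Step 1: x goes from 5833 toward 25440 by 178; the body runs while x<25440, so iterations = ceil((bound-start)/step)
Step 2: Distance=19607
Step 3: ceil(19607/178)=111

111


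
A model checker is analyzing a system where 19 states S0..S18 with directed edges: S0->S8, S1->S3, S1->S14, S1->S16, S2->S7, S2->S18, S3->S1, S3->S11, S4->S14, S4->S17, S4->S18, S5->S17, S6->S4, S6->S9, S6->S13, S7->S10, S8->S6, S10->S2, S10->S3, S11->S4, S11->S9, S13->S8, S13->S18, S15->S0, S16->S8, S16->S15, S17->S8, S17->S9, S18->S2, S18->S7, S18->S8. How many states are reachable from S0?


BFS from S0:
  layer 0: {S0}
  layer 1: {S8}
  layer 2: {S6}
  layer 3: {S4, S9, S13}
  layer 4: {S14, S17, S18}
  layer 5: {S2, S7}
  layer 6: {S10}
  layer 7: {S3}
  layer 8: {S1, S11}
  layer 9: {S16}
  layer 10: {S15}
Reachable set: {S0, S1, S2, S3, S4, S6, S7, S8, S9, S10, S11, S13, S14, S15, S16, S17, S18}
Count = 17

17


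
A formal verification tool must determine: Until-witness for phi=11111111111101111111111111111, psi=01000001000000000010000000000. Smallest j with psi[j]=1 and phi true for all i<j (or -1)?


(phi U psi) at 0: need smallest j with psi[j]=1 and phi[i]=1 for all i in [0,j).
Scan from step 0:
  step 0: phi=1, psi=0 -> continue
  step 1: psi=1 and phi held for [0,1) -> witness found
Witness step = 1

1


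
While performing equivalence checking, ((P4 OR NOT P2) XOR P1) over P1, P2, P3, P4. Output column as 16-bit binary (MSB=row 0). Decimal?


Formula: ((P4 OR NOT P2) XOR P1) over P1, P2, P3, P4 (16 rows)
Evaluate each row (bits = P1,P2,P3,P4, MSB first):
  row 0 [0000]: ((0 OR NOT 0) XOR 0) -> 1
  row 1 [0001]: ((1 OR NOT 0) XOR 0) -> 1
  row 2 [0010]: ((0 OR NOT 0) XOR 0) -> 1
  row 3 [0011]: ((1 OR NOT 0) XOR 0) -> 1
  row 4 [0100]: ((0 OR NOT 1) XOR 0) -> 0
  row 5 [0101]: ((1 OR NOT 1) XOR 0) -> 1
  row 6 [0110]: ((0 OR NOT 1) XOR 0) -> 0
  row 7 [0111]: ((1 OR NOT 1) XOR 0) -> 1
  row 8 [1000]: ((0 OR NOT 0) XOR 1) -> 0
  row 9 [1001]: ((1 OR NOT 0) XOR 1) -> 0
  row 10 [1010]: ((0 OR NOT 0) XOR 1) -> 0
  row 11 [1011]: ((1 OR NOT 0) XOR 1) -> 0
  row 12 [1100]: ((0 OR NOT 1) XOR 1) -> 1
  row 13 [1101]: ((1 OR NOT 1) XOR 1) -> 0
  row 14 [1110]: ((0 OR NOT 1) XOR 1) -> 1
  row 15 [1111]: ((1 OR NOT 1) XOR 1) -> 0
Full result column, 4 rows per line (P1,P2 fixed per line; P3,P4 runs 00..11 left to right):
  rows 0-3 [P1,P2=00]: 1111  = hex F
  rows 4-7 [P1,P2=01]: 0101  = hex 5
  rows 8-11 [P1,P2=10]: 0000  = hex 0
  rows 12-15 [P1,P2=11]: 1010  = hex A
Output column (row 0 .. row 15) = 1111010100001010
Output column grouped in 4s = 1111 0101 0000 1010 = 0xF50A
Convert to decimal digit by digit (value = value*16 + digit):
  F -> 15
  15*16 + 5 = 245
  245*16 + 0 = 3920
  3920*16 + 10 (A) = 62730
Decimal = 62730

62730


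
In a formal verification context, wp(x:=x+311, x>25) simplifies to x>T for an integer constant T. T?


Formula: wp(x:=E, P) = P[E/x] (substitute E for x in postcondition)
Step 1: Postcondition: x>25
Step 2: Substitute x+311 for x: x+311>25
Step 3: Solve for x: x > 25-311 = -286

-286


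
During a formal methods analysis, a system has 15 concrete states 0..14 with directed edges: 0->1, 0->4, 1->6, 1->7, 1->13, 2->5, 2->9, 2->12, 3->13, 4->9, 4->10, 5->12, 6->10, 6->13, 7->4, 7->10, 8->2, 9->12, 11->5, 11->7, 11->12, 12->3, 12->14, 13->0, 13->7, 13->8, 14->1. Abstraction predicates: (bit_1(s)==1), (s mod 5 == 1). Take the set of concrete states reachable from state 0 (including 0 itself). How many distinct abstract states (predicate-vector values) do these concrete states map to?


BFS from 0:
Concrete reachable: {0, 1, 2, 3, 4, 5, 6, 7, 8, 9, 10, 12, 13, 14}
Abstract via predicates (bit_1(s)==1), (s mod 5 == 1):
  (0,0) <- {0, 4, 5, 8, 9, 12, 13}
  (0,1) <- {1}
  (1,0) <- {2, 3, 7, 10, 14}
  (1,1) <- {6}
Distinct abstract states = 4

4


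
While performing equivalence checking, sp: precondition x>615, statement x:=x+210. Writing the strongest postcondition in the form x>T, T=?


Formula: sp(P, x:=E) = exists old_x. (x = E[old_x/x]) AND P[old_x/x] (old_x is the value of x before the assignment; eliminate old_x by solving x = E[old_x/x] for old_x)
Step 1: Precondition P: x>615, i.e. old_x > 615
Step 2: Assignment gives x = old_x + 210, so old_x = x - 210
Step 3: Substitute into P: x - 210 > 615
Step 4: Simplify: x > 615+210 = 825

825


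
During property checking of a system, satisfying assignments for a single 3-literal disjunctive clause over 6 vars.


Step 1: Total=2^6=64
Step 2: Unsat when all 3 false: 2^3=8
Step 3: Sat=64-8=56

56


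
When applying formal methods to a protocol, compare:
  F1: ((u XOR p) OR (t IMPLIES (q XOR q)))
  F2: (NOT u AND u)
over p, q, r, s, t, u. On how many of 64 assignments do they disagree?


F1 = ((u XOR p) OR (t IMPLIES (q XOR q)))
F2 = (NOT u AND u)
Evaluate both on each of 64 rows (bits = p,q,r,s,t,u):
  row 0 [000000]: F1=1 F2=0 (differ) -> 1
  row 1 [000001]: F1=1 F2=0 (differ) -> 1
  row 2 [000010]: F1=0 F2=0 -> 0
  row 3 [000011]: F1=1 F2=0 (differ) -> 1
  row 4 [000100]: F1=1 F2=0 (differ) -> 1
  (every remaining row is evaluated the same way; all 64 results are listed next)
Full result column, 8 rows per line (p,q,r fixed per line; s,t,u runs 000..111 left to right):
  rows 0-7 [p,q,r=000]: 11011101  (ones: 6)
  rows 8-15 [p,q,r=001]: 11011101  (ones: 6)
  rows 16-23 [p,q,r=010]: 11011101  (ones: 6)
  rows 24-31 [p,q,r=011]: 11011101  (ones: 6)
  rows 32-39 [p,q,r=100]: 11101110  (ones: 6)
  rows 40-47 [p,q,r=101]: 11101110  (ones: 6)
  rows 48-55 [p,q,r=110]: 11101110  (ones: 6)
  rows 56-63 [p,q,r=111]: 11101110  (ones: 6)
Disagreements = 6+6+6+6+6+6+6+6 = 48

48


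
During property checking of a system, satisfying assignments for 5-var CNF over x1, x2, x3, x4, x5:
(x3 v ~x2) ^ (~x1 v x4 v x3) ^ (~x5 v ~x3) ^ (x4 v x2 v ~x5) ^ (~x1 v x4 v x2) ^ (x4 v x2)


CNF with 6 clauses over 5 vars (32 assignments).
An assignment satisfies CNF iff every clause has >=1 true literal.
Check each row (bits = x1,x2,x3,x4,x5; clause T/F shown):
  row 0 [00000]: clauses=TTTTTF -> 0
  row 1 [00001]: clauses=TTTFTF -> 0
  row 2 [00010]: clauses=TTTTTT -> 1
  row 3 [00011]: clauses=TTTTTT -> 1
  row 4 [00100]: clauses=TTTTTF -> 0
  row 5 [00101]: clauses=TTFFTF -> 0
  row 6 [00110]: clauses=TTTTTT -> 1
  row 7 [00111]: clauses=TTFTTT -> 0
  row 8 [01000]: clauses=FTTTTT -> 0
  row 9 [01001]: clauses=FTTTTT -> 0
  row 10 [01010]: clauses=FTTTTT -> 0
  row 11 [01011]: clauses=FTTTTT -> 0
  row 12 [01100]: clauses=TTTTTT -> 1
  row 13 [01101]: clauses=TTFTTT -> 0
  row 14 [01110]: clauses=TTTTTT -> 1
  row 15 [01111]: clauses=TTFTTT -> 0
  row 16 [10000]: clauses=TFTTFF -> 0
  row 17 [10001]: clauses=TFTFFF -> 0
  row 18 [10010]: clauses=TTTTTT -> 1
  row 19 [10011]: clauses=TTTTTT -> 1
  row 20 [10100]: clauses=TTTTFF -> 0
  row 21 [10101]: clauses=TTFFFF -> 0
  row 22 [10110]: clauses=TTTTTT -> 1
  row 23 [10111]: clauses=TTFTTT -> 0
  row 24 [11000]: clauses=FFTTTT -> 0
  row 25 [11001]: clauses=FFTTTT -> 0
  row 26 [11010]: clauses=FTTTTT -> 0
  row 27 [11011]: clauses=FTTTTT -> 0
  row 28 [11100]: clauses=TTTTTT -> 1
  row 29 [11101]: clauses=TTFTTT -> 0
  row 30 [11110]: clauses=TTTTTT -> 1
  row 31 [11111]: clauses=TTFTTT -> 0
Full result column, 8 rows per line (x1,x2 fixed per line; x3,x4,x5 runs 000..111 left to right):
  rows 0-7 [x1,x2=00]: 00110010  (ones: 3)
  rows 8-15 [x1,x2=01]: 00001010  (ones: 2)
  rows 16-23 [x1,x2=10]: 00110010  (ones: 3)
  rows 24-31 [x1,x2=11]: 00001010  (ones: 2)
Satisfying assignments = 3+2+3+2 = 10

10


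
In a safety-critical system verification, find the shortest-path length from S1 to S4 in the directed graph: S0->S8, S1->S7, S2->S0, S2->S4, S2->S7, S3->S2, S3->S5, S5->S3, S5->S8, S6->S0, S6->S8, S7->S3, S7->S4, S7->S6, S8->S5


BFS layer-by-layer from S1:
  dist 0: {S1}
  dist 1: {S7}
  dist 2: {S3, S4, S6}
  -> S4 reached at distance 2
Shortest path length = 2

2


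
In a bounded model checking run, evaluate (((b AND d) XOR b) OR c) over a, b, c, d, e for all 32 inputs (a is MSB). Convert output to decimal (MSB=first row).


Formula: (((b AND d) XOR b) OR c) over a, b, c, d, e (32 rows)
Evaluate each row (bits = a,b,c,d,e, MSB first):
  row 0 [00000]: (((0 AND 0) XOR 0) OR 0) -> 0
  row 1 [00001]: (((0 AND 0) XOR 0) OR 0) -> 0
  row 2 [00010]: (((0 AND 1) XOR 0) OR 0) -> 0
  row 3 [00011]: (((0 AND 1) XOR 0) OR 0) -> 0
  row 4 [00100]: (((0 AND 0) XOR 0) OR 1) -> 1
  row 5 [00101]: (((0 AND 0) XOR 0) OR 1) -> 1
  row 6 [00110]: (((0 AND 1) XOR 0) OR 1) -> 1
  row 7 [00111]: (((0 AND 1) XOR 0) OR 1) -> 1
  row 8 [01000]: (((1 AND 0) XOR 1) OR 0) -> 1
  row 9 [01001]: (((1 AND 0) XOR 1) OR 0) -> 1
  row 10 [01010]: (((1 AND 1) XOR 1) OR 0) -> 0
  row 11 [01011]: (((1 AND 1) XOR 1) OR 0) -> 0
  row 12 [01100]: (((1 AND 0) XOR 1) OR 1) -> 1
  row 13 [01101]: (((1 AND 0) XOR 1) OR 1) -> 1
  row 14 [01110]: (((1 AND 1) XOR 1) OR 1) -> 1
  row 15 [01111]: (((1 AND 1) XOR 1) OR 1) -> 1
  row 16 [10000]: (((0 AND 0) XOR 0) OR 0) -> 0
  row 17 [10001]: (((0 AND 0) XOR 0) OR 0) -> 0
  row 18 [10010]: (((0 AND 1) XOR 0) OR 0) -> 0
  row 19 [10011]: (((0 AND 1) XOR 0) OR 0) -> 0
  row 20 [10100]: (((0 AND 0) XOR 0) OR 1) -> 1
  row 21 [10101]: (((0 AND 0) XOR 0) OR 1) -> 1
  row 22 [10110]: (((0 AND 1) XOR 0) OR 1) -> 1
  row 23 [10111]: (((0 AND 1) XOR 0) OR 1) -> 1
  row 24 [11000]: (((1 AND 0) XOR 1) OR 0) -> 1
  row 25 [11001]: (((1 AND 0) XOR 1) OR 0) -> 1
  row 26 [11010]: (((1 AND 1) XOR 1) OR 0) -> 0
  row 27 [11011]: (((1 AND 1) XOR 1) OR 0) -> 0
  row 28 [11100]: (((1 AND 0) XOR 1) OR 1) -> 1
  row 29 [11101]: (((1 AND 0) XOR 1) OR 1) -> 1
  row 30 [11110]: (((1 AND 1) XOR 1) OR 1) -> 1
  row 31 [11111]: (((1 AND 1) XOR 1) OR 1) -> 1
Full result column, 4 rows per line (a,b,c fixed per line; d,e runs 00..11 left to right):
  rows 0-3 [a,b,c=000]: 0000  = hex 0
  rows 4-7 [a,b,c=001]: 1111  = hex F
  rows 8-11 [a,b,c=010]: 1100  = hex C
  rows 12-15 [a,b,c=011]: 1111  = hex F
  rows 16-19 [a,b,c=100]: 0000  = hex 0
  rows 20-23 [a,b,c=101]: 1111  = hex F
  rows 24-27 [a,b,c=110]: 1100  = hex C
  rows 28-31 [a,b,c=111]: 1111  = hex F
Output column (row 0 .. row 31) = 00001111110011110000111111001111
Output column grouped in 4s = 0000 1111 1100 1111 0000 1111 1100 1111 = 0x0FCF0FCF
Convert to decimal digit by digit (value = value*16 + digit):
  0 -> 0
  0*16 + 15 (F) = 15
  15*16 + 12 (C) = 252
  252*16 + 15 (F) = 4047
  4047*16 + 0 = 64752
  64752*16 + 15 (F) = 1036047
  1036047*16 + 12 (C) = 16576764
  16576764*16 + 15 (F) = 265228239
Decimal = 265228239

265228239


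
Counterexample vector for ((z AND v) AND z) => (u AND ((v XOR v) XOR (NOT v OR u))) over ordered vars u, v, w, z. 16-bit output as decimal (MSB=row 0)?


F1 = ((z AND v) AND z)
F2 = (u AND ((v XOR v) XOR (NOT v OR u)))
Counterexample to F1=>F2 is where F1=1 and F2=0.
Evaluate each row (bits = u,v,w,z, MSB first):
  row 0 [0000]: F1=0 F2=0 -> F1&~F2 -> 0
  row 1 [0001]: F1=0 F2=0 -> F1&~F2 -> 0
  row 2 [0010]: F1=0 F2=0 -> F1&~F2 -> 0
  row 3 [0011]: F1=0 F2=0 -> F1&~F2 -> 0
  row 4 [0100]: F1=0 F2=0 -> F1&~F2 -> 0
  row 5 [0101]: F1=1 F2=0 -> F1&~F2 -> 1
  row 6 [0110]: F1=0 F2=0 -> F1&~F2 -> 0
  row 7 [0111]: F1=1 F2=0 -> F1&~F2 -> 1
  row 8 [1000]: F1=0 F2=1 -> F1&~F2 -> 0
  row 9 [1001]: F1=0 F2=1 -> F1&~F2 -> 0
  row 10 [1010]: F1=0 F2=1 -> F1&~F2 -> 0
  row 11 [1011]: F1=0 F2=1 -> F1&~F2 -> 0
  row 12 [1100]: F1=0 F2=1 -> F1&~F2 -> 0
  row 13 [1101]: F1=1 F2=1 -> F1&~F2 -> 0
  row 14 [1110]: F1=0 F2=1 -> F1&~F2 -> 0
  row 15 [1111]: F1=1 F2=1 -> F1&~F2 -> 0
Full result column, 4 rows per line (u,v fixed per line; w,z runs 00..11 left to right):
  rows 0-3 [u,v=00]: 0000  = hex 0
  rows 4-7 [u,v=01]: 0101  = hex 5
  rows 8-11 [u,v=10]: 0000  = hex 0
  rows 12-15 [u,v=11]: 0000  = hex 0
Counterexample vector (row 0 .. row 15) = 0000010100000000
Output column grouped in 4s = 0000 0101 0000 0000 = 0x0500
Convert to decimal digit by digit (value = value*16 + digit):
  0 -> 0
  0*16 + 5 = 5
  5*16 + 0 = 80
  80*16 + 0 = 1280
Decimal = 1280

1280


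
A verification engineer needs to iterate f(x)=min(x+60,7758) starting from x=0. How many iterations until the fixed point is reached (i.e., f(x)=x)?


Step 1: x=0, cap=7758, increment=60
Step 2: x grows by 60 each step until capped at 7758; fixed point is x=7758
Step 3: iterations = ceil(7758/60) = 130

130


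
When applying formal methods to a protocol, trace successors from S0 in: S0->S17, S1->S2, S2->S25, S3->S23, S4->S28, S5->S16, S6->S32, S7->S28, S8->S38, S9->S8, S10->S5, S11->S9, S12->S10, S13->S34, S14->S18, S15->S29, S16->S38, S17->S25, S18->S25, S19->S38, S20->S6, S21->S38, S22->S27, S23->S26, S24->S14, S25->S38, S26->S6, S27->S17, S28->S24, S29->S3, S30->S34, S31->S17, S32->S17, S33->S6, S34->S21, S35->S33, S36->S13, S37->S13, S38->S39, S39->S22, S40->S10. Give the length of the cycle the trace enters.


Trace from S0 until a state repeats:
  S0 -> S17 -> S25 -> S38 -> S39 -> S22 -> S27 -> S17
S17 first seen at step 1, revisited at step 7.
Cycle length = 7 - 1 = 6

6


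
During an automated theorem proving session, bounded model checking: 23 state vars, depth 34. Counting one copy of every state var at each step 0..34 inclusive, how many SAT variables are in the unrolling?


BMC unrolls to depth k, creating one copy of each state var for steps 0..k.
Step count = 34 + 1 = 35 (steps 0 through 34)
Vars per step = 23
Total = 23 * 35 = 805

805


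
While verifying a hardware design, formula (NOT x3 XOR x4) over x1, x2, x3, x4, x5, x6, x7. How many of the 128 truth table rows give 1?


Formula: (NOT x3 XOR x4) over 7 vars (128 rows)
Evaluate each row (x1, x2, x3, x4, x5, x6, x7 as bits, MSB first):
  row 0 [0000000]: (NOT 0 XOR 0) -> 1
  row 1 [0000001]: (NOT 0 XOR 0) -> 1
  row 2 [0000010]: (NOT 0 XOR 0) -> 1
  row 3 [0000011]: (NOT 0 XOR 0) -> 1
  row 4 [0000100]: (NOT 0 XOR 0) -> 1
  (every remaining row is evaluated the same way; all 128 results are listed next)
Full result column, 8 rows per line (x1,x2,x3,x4 fixed per line; x5,x6,x7 runs 000..111 left to right):
  rows 0-7 [x1,x2,x3,x4=0000]: 11111111  (ones: 8)
  rows 8-15 [x1,x2,x3,x4=0001]: 00000000  (ones: 0)
  rows 16-23 [x1,x2,x3,x4=0010]: 00000000  (ones: 0)
  rows 24-31 [x1,x2,x3,x4=0011]: 11111111  (ones: 8)
  rows 32-39 [x1,x2,x3,x4=0100]: 11111111  (ones: 8)
  rows 40-47 [x1,x2,x3,x4=0101]: 00000000  (ones: 0)
  rows 48-55 [x1,x2,x3,x4=0110]: 00000000  (ones: 0)
  rows 56-63 [x1,x2,x3,x4=0111]: 11111111  (ones: 8)
  rows 64-71 [x1,x2,x3,x4=1000]: 11111111  (ones: 8)
  rows 72-79 [x1,x2,x3,x4=1001]: 00000000  (ones: 0)
  rows 80-87 [x1,x2,x3,x4=1010]: 00000000  (ones: 0)
  rows 88-95 [x1,x2,x3,x4=1011]: 11111111  (ones: 8)
  rows 96-103 [x1,x2,x3,x4=1100]: 11111111  (ones: 8)
  rows 104-111 [x1,x2,x3,x4=1101]: 00000000  (ones: 0)
  rows 112-119 [x1,x2,x3,x4=1110]: 00000000  (ones: 0)
  rows 120-127 [x1,x2,x3,x4=1111]: 11111111  (ones: 8)
Count of 1-rows = 8+0+0+8+8+0+0+8+8+0+0+8+8+0+0+8 = 64

64


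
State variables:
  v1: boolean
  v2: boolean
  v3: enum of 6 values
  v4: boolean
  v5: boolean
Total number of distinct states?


State space = product of domain sizes of all variables.
Domain sizes:
  v1 (boolean): 2
  v2 (boolean): 2
  v3 (enum of 6 values): 6
  v4 (boolean): 2
  v5 (boolean): 2
Product = 2 * 2 * 6 * 2 * 2 = 96

96


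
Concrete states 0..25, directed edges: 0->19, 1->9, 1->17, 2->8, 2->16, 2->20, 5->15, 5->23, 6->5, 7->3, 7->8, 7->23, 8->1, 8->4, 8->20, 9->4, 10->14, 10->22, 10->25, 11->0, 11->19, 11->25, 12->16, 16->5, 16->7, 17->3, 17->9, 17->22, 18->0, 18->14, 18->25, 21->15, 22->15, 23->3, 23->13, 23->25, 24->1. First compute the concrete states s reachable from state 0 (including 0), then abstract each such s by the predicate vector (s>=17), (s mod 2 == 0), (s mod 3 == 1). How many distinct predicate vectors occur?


BFS from 0:
Concrete reachable: {0, 19}
Abstract via predicates (s>=17), (s mod 2 == 0), (s mod 3 == 1):
  (0,1,0) <- {0}
  (1,0,1) <- {19}
Distinct abstract states = 2

2


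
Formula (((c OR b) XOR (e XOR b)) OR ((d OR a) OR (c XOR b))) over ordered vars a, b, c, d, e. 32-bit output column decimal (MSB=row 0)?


Formula: (((c OR b) XOR (e XOR b)) OR ((d OR a) OR (c XOR b))) over a, b, c, d, e (32 rows)
Evaluate each row (bits = a,b,c,d,e, MSB first):
  row 0 [00000]: (((0 OR 0) XOR (0 XOR 0)) OR ((0 OR 0) OR (0 XOR 0))) -> 0
  row 1 [00001]: (((0 OR 0) XOR (1 XOR 0)) OR ((0 OR 0) OR (0 XOR 0))) -> 1
  row 2 [00010]: (((0 OR 0) XOR (0 XOR 0)) OR ((1 OR 0) OR (0 XOR 0))) -> 1
  row 3 [00011]: (((0 OR 0) XOR (1 XOR 0)) OR ((1 OR 0) OR (0 XOR 0))) -> 1
  row 4 [00100]: (((1 OR 0) XOR (0 XOR 0)) OR ((0 OR 0) OR (1 XOR 0))) -> 1
  row 5 [00101]: (((1 OR 0) XOR (1 XOR 0)) OR ((0 OR 0) OR (1 XOR 0))) -> 1
  row 6 [00110]: (((1 OR 0) XOR (0 XOR 0)) OR ((1 OR 0) OR (1 XOR 0))) -> 1
  row 7 [00111]: (((1 OR 0) XOR (1 XOR 0)) OR ((1 OR 0) OR (1 XOR 0))) -> 1
  row 8 [01000]: (((0 OR 1) XOR (0 XOR 1)) OR ((0 OR 0) OR (0 XOR 1))) -> 1
  row 9 [01001]: (((0 OR 1) XOR (1 XOR 1)) OR ((0 OR 0) OR (0 XOR 1))) -> 1
  row 10 [01010]: (((0 OR 1) XOR (0 XOR 1)) OR ((1 OR 0) OR (0 XOR 1))) -> 1
  row 11 [01011]: (((0 OR 1) XOR (1 XOR 1)) OR ((1 OR 0) OR (0 XOR 1))) -> 1
  row 12 [01100]: (((1 OR 1) XOR (0 XOR 1)) OR ((0 OR 0) OR (1 XOR 1))) -> 0
  row 13 [01101]: (((1 OR 1) XOR (1 XOR 1)) OR ((0 OR 0) OR (1 XOR 1))) -> 1
  row 14 [01110]: (((1 OR 1) XOR (0 XOR 1)) OR ((1 OR 0) OR (1 XOR 1))) -> 1
  row 15 [01111]: (((1 OR 1) XOR (1 XOR 1)) OR ((1 OR 0) OR (1 XOR 1))) -> 1
  row 16 [10000]: (((0 OR 0) XOR (0 XOR 0)) OR ((0 OR 1) OR (0 XOR 0))) -> 1
  row 17 [10001]: (((0 OR 0) XOR (1 XOR 0)) OR ((0 OR 1) OR (0 XOR 0))) -> 1
  row 18 [10010]: (((0 OR 0) XOR (0 XOR 0)) OR ((1 OR 1) OR (0 XOR 0))) -> 1
  row 19 [10011]: (((0 OR 0) XOR (1 XOR 0)) OR ((1 OR 1) OR (0 XOR 0))) -> 1
  row 20 [10100]: (((1 OR 0) XOR (0 XOR 0)) OR ((0 OR 1) OR (1 XOR 0))) -> 1
  row 21 [10101]: (((1 OR 0) XOR (1 XOR 0)) OR ((0 OR 1) OR (1 XOR 0))) -> 1
  row 22 [10110]: (((1 OR 0) XOR (0 XOR 0)) OR ((1 OR 1) OR (1 XOR 0))) -> 1
  row 23 [10111]: (((1 OR 0) XOR (1 XOR 0)) OR ((1 OR 1) OR (1 XOR 0))) -> 1
  row 24 [11000]: (((0 OR 1) XOR (0 XOR 1)) OR ((0 OR 1) OR (0 XOR 1))) -> 1
  row 25 [11001]: (((0 OR 1) XOR (1 XOR 1)) OR ((0 OR 1) OR (0 XOR 1))) -> 1
  row 26 [11010]: (((0 OR 1) XOR (0 XOR 1)) OR ((1 OR 1) OR (0 XOR 1))) -> 1
  row 27 [11011]: (((0 OR 1) XOR (1 XOR 1)) OR ((1 OR 1) OR (0 XOR 1))) -> 1
  row 28 [11100]: (((1 OR 1) XOR (0 XOR 1)) OR ((0 OR 1) OR (1 XOR 1))) -> 1
  row 29 [11101]: (((1 OR 1) XOR (1 XOR 1)) OR ((0 OR 1) OR (1 XOR 1))) -> 1
  row 30 [11110]: (((1 OR 1) XOR (0 XOR 1)) OR ((1 OR 1) OR (1 XOR 1))) -> 1
  row 31 [11111]: (((1 OR 1) XOR (1 XOR 1)) OR ((1 OR 1) OR (1 XOR 1))) -> 1
Full result column, 4 rows per line (a,b,c fixed per line; d,e runs 00..11 left to right):
  rows 0-3 [a,b,c=000]: 0111  = hex 7
  rows 4-7 [a,b,c=001]: 1111  = hex F
  rows 8-11 [a,b,c=010]: 1111  = hex F
  rows 12-15 [a,b,c=011]: 0111  = hex 7
  rows 16-19 [a,b,c=100]: 1111  = hex F
  rows 20-23 [a,b,c=101]: 1111  = hex F
  rows 24-27 [a,b,c=110]: 1111  = hex F
  rows 28-31 [a,b,c=111]: 1111  = hex F
Output column (row 0 .. row 31) = 01111111111101111111111111111111
Output column grouped in 4s = 0111 1111 1111 0111 1111 1111 1111 1111 = 0x7FF7FFFF
Convert to decimal digit by digit (value = value*16 + digit):
  7 -> 7
  7*16 + 15 (F) = 127
  127*16 + 15 (F) = 2047
  2047*16 + 7 = 32759
  32759*16 + 15 (F) = 524159
  524159*16 + 15 (F) = 8386559
  8386559*16 + 15 (F) = 134184959
  134184959*16 + 15 (F) = 2146959359
Decimal = 2146959359

2146959359


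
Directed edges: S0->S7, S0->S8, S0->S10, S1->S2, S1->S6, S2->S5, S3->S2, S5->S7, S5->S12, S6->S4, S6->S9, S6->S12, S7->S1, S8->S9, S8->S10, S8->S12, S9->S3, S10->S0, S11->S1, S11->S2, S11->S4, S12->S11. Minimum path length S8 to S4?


BFS layer-by-layer from S8:
  dist 0: {S8}
  dist 1: {S9, S10, S12}
  dist 2: {S0, S3, S11}
  dist 3: {S1, S2, S4, S7}
  -> S4 reached at distance 3
Shortest path length = 3

3


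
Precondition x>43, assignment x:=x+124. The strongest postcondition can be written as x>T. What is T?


Formula: sp(P, x:=E) = exists old_x. (x = E[old_x/x]) AND P[old_x/x] (old_x is the value of x before the assignment; eliminate old_x by solving x = E[old_x/x] for old_x)
Step 1: Precondition P: x>43, i.e. old_x > 43
Step 2: Assignment gives x = old_x + 124, so old_x = x - 124
Step 3: Substitute into P: x - 124 > 43
Step 4: Simplify: x > 43+124 = 167

167


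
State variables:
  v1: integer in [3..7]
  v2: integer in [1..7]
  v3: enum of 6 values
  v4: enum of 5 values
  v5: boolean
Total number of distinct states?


State space = product of domain sizes of all variables.
Domain sizes:
  v1 (integer in [3..7]): 5
  v2 (integer in [1..7]): 7
  v3 (enum of 6 values): 6
  v4 (enum of 5 values): 5
  v5 (boolean): 2
Product = 5 * 7 * 6 * 5 * 2 = 2100

2100


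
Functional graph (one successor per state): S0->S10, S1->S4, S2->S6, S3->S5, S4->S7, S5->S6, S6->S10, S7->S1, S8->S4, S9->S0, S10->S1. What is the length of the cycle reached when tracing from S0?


Trace from S0 until a state repeats:
  S0 -> S10 -> S1 -> S4 -> S7 -> S1
S1 first seen at step 2, revisited at step 5.
Cycle length = 5 - 2 = 3

3


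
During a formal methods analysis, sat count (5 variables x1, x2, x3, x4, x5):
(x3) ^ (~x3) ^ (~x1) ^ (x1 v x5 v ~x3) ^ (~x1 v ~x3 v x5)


CNF with 5 clauses over 5 vars (32 assignments).
An assignment satisfies CNF iff every clause has >=1 true literal.
Check each row (bits = x1,x2,x3,x4,x5; clause T/F shown):
  row 0 [00000]: clauses=FTTTT -> 0
  row 1 [00001]: clauses=FTTTT -> 0
  row 2 [00010]: clauses=FTTTT -> 0
  row 3 [00011]: clauses=FTTTT -> 0
  row 4 [00100]: clauses=TFTFT -> 0
  row 5 [00101]: clauses=TFTTT -> 0
  row 6 [00110]: clauses=TFTFT -> 0
  row 7 [00111]: clauses=TFTTT -> 0
  row 8 [01000]: clauses=FTTTT -> 0
  row 9 [01001]: clauses=FTTTT -> 0
  row 10 [01010]: clauses=FTTTT -> 0
  row 11 [01011]: clauses=FTTTT -> 0
  row 12 [01100]: clauses=TFTFT -> 0
  row 13 [01101]: clauses=TFTTT -> 0
  row 14 [01110]: clauses=TFTFT -> 0
  row 15 [01111]: clauses=TFTTT -> 0
  row 16 [10000]: clauses=FTFTT -> 0
  row 17 [10001]: clauses=FTFTT -> 0
  row 18 [10010]: clauses=FTFTT -> 0
  row 19 [10011]: clauses=FTFTT -> 0
  row 20 [10100]: clauses=TFFTF -> 0
  row 21 [10101]: clauses=TFFTT -> 0
  row 22 [10110]: clauses=TFFTF -> 0
  row 23 [10111]: clauses=TFFTT -> 0
  row 24 [11000]: clauses=FTFTT -> 0
  row 25 [11001]: clauses=FTFTT -> 0
  row 26 [11010]: clauses=FTFTT -> 0
  row 27 [11011]: clauses=FTFTT -> 0
  row 28 [11100]: clauses=TFFTF -> 0
  row 29 [11101]: clauses=TFFTT -> 0
  row 30 [11110]: clauses=TFFTF -> 0
  row 31 [11111]: clauses=TFFTT -> 0
Full result column, 8 rows per line (x1,x2 fixed per line; x3,x4,x5 runs 000..111 left to right):
  rows 0-7 [x1,x2=00]: 00000000  (ones: 0)
  rows 8-15 [x1,x2=01]: 00000000  (ones: 0)
  rows 16-23 [x1,x2=10]: 00000000  (ones: 0)
  rows 24-31 [x1,x2=11]: 00000000  (ones: 0)
Satisfying assignments = 0+0+0+0 = 0

0


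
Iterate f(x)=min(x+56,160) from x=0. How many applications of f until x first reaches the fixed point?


Step 1: x=0, cap=160, increment=56
Step 2: x grows by 56 each step until capped at 160; fixed point is x=160
Step 3: iterations = ceil(160/56) = 3

3


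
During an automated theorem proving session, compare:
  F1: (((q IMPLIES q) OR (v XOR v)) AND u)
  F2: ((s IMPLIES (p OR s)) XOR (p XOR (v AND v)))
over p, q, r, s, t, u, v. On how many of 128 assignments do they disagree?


F1 = (((q IMPLIES q) OR (v XOR v)) AND u)
F2 = ((s IMPLIES (p OR s)) XOR (p XOR (v AND v)))
Evaluate both on each of 128 rows (bits = p,q,r,s,t,u,v):
  row 0 [0000000]: F1=0 F2=1 (differ) -> 1
  row 1 [0000001]: F1=0 F2=0 -> 0
  row 2 [0000010]: F1=1 F2=1 -> 0
  row 3 [0000011]: F1=1 F2=0 (differ) -> 1
  row 4 [0000100]: F1=0 F2=1 (differ) -> 1
  (every remaining row is evaluated the same way; all 128 results are listed next)
Full result column, 8 rows per line (p,q,r,s fixed per line; t,u,v runs 000..111 left to right):
  rows 0-7 [p,q,r,s=0000]: 10011001  (ones: 4)
  rows 8-15 [p,q,r,s=0001]: 10011001  (ones: 4)
  rows 16-23 [p,q,r,s=0010]: 10011001  (ones: 4)
  rows 24-31 [p,q,r,s=0011]: 10011001  (ones: 4)
  rows 32-39 [p,q,r,s=0100]: 10011001  (ones: 4)
  rows 40-47 [p,q,r,s=0101]: 10011001  (ones: 4)
  rows 48-55 [p,q,r,s=0110]: 10011001  (ones: 4)
  rows 56-63 [p,q,r,s=0111]: 10011001  (ones: 4)
  rows 64-71 [p,q,r,s=1000]: 01100110  (ones: 4)
  rows 72-79 [p,q,r,s=1001]: 01100110  (ones: 4)
  rows 80-87 [p,q,r,s=1010]: 01100110  (ones: 4)
  rows 88-95 [p,q,r,s=1011]: 01100110  (ones: 4)
  rows 96-103 [p,q,r,s=1100]: 01100110  (ones: 4)
  rows 104-111 [p,q,r,s=1101]: 01100110  (ones: 4)
  rows 112-119 [p,q,r,s=1110]: 01100110  (ones: 4)
  rows 120-127 [p,q,r,s=1111]: 01100110  (ones: 4)
Disagreements = 4+4+4+4+4+4+4+4+4+4+4+4+4+4+4+4 = 64

64


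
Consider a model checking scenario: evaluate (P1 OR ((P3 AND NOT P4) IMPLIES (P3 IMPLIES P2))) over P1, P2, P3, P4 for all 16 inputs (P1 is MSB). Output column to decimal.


Formula: (P1 OR ((P3 AND NOT P4) IMPLIES (P3 IMPLIES P2))) over P1, P2, P3, P4 (16 rows)
Evaluate each row (bits = P1,P2,P3,P4, MSB first):
  row 0 [0000]: (0 OR ((0 AND NOT 0) IMPLIES (0 IMPLIES 0))) -> 1
  row 1 [0001]: (0 OR ((0 AND NOT 1) IMPLIES (0 IMPLIES 0))) -> 1
  row 2 [0010]: (0 OR ((1 AND NOT 0) IMPLIES (1 IMPLIES 0))) -> 0
  row 3 [0011]: (0 OR ((1 AND NOT 1) IMPLIES (1 IMPLIES 0))) -> 1
  row 4 [0100]: (0 OR ((0 AND NOT 0) IMPLIES (0 IMPLIES 1))) -> 1
  row 5 [0101]: (0 OR ((0 AND NOT 1) IMPLIES (0 IMPLIES 1))) -> 1
  row 6 [0110]: (0 OR ((1 AND NOT 0) IMPLIES (1 IMPLIES 1))) -> 1
  row 7 [0111]: (0 OR ((1 AND NOT 1) IMPLIES (1 IMPLIES 1))) -> 1
  row 8 [1000]: (1 OR ((0 AND NOT 0) IMPLIES (0 IMPLIES 0))) -> 1
  row 9 [1001]: (1 OR ((0 AND NOT 1) IMPLIES (0 IMPLIES 0))) -> 1
  row 10 [1010]: (1 OR ((1 AND NOT 0) IMPLIES (1 IMPLIES 0))) -> 1
  row 11 [1011]: (1 OR ((1 AND NOT 1) IMPLIES (1 IMPLIES 0))) -> 1
  row 12 [1100]: (1 OR ((0 AND NOT 0) IMPLIES (0 IMPLIES 1))) -> 1
  row 13 [1101]: (1 OR ((0 AND NOT 1) IMPLIES (0 IMPLIES 1))) -> 1
  row 14 [1110]: (1 OR ((1 AND NOT 0) IMPLIES (1 IMPLIES 1))) -> 1
  row 15 [1111]: (1 OR ((1 AND NOT 1) IMPLIES (1 IMPLIES 1))) -> 1
Full result column, 4 rows per line (P1,P2 fixed per line; P3,P4 runs 00..11 left to right):
  rows 0-3 [P1,P2=00]: 1101  = hex D
  rows 4-7 [P1,P2=01]: 1111  = hex F
  rows 8-11 [P1,P2=10]: 1111  = hex F
  rows 12-15 [P1,P2=11]: 1111  = hex F
Output column (row 0 .. row 15) = 1101111111111111
Output column grouped in 4s = 1101 1111 1111 1111 = 0xDFFF
Convert to decimal digit by digit (value = value*16 + digit):
  D -> 13
  13*16 + 15 (F) = 223
  223*16 + 15 (F) = 3583
  3583*16 + 15 (F) = 57343
Decimal = 57343

57343


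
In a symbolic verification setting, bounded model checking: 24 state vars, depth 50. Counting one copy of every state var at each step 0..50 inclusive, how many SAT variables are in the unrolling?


BMC unrolls to depth k, creating one copy of each state var for steps 0..k.
Step count = 50 + 1 = 51 (steps 0 through 50)
Vars per step = 24
Total = 24 * 51 = 1224

1224


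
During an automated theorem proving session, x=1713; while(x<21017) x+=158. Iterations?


Step 1: x goes from 1713 toward 21017 by 158; the body runs while x<21017, so iterations = ceil((bound-start)/step)
Step 2: Distance=19304
Step 3: ceil(19304/158)=123

123


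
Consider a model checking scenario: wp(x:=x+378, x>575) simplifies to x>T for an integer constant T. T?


Formula: wp(x:=E, P) = P[E/x] (substitute E for x in postcondition)
Step 1: Postcondition: x>575
Step 2: Substitute x+378 for x: x+378>575
Step 3: Solve for x: x > 575-378 = 197

197


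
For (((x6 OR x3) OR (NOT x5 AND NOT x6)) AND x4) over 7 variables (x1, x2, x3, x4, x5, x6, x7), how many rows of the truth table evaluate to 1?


Formula: (((x6 OR x3) OR (NOT x5 AND NOT x6)) AND x4) over 7 vars (128 rows)
Evaluate each row (x1, x2, x3, x4, x5, x6, x7 as bits, MSB first):
  row 0 [0000000]: (((0 OR 0) OR (NOT 0 AND NOT 0)) AND 0) -> 0
  row 1 [0000001]: (((0 OR 0) OR (NOT 0 AND NOT 0)) AND 0) -> 0
  row 2 [0000010]: (((1 OR 0) OR (NOT 0 AND NOT 1)) AND 0) -> 0
  row 3 [0000011]: (((1 OR 0) OR (NOT 0 AND NOT 1)) AND 0) -> 0
  row 4 [0000100]: (((0 OR 0) OR (NOT 1 AND NOT 0)) AND 0) -> 0
  (every remaining row is evaluated the same way; all 128 results are listed next)
Full result column, 8 rows per line (x1,x2,x3,x4 fixed per line; x5,x6,x7 runs 000..111 left to right):
  rows 0-7 [x1,x2,x3,x4=0000]: 00000000  (ones: 0)
  rows 8-15 [x1,x2,x3,x4=0001]: 11110011  (ones: 6)
  rows 16-23 [x1,x2,x3,x4=0010]: 00000000  (ones: 0)
  rows 24-31 [x1,x2,x3,x4=0011]: 11111111  (ones: 8)
  rows 32-39 [x1,x2,x3,x4=0100]: 00000000  (ones: 0)
  rows 40-47 [x1,x2,x3,x4=0101]: 11110011  (ones: 6)
  rows 48-55 [x1,x2,x3,x4=0110]: 00000000  (ones: 0)
  rows 56-63 [x1,x2,x3,x4=0111]: 11111111  (ones: 8)
  rows 64-71 [x1,x2,x3,x4=1000]: 00000000  (ones: 0)
  rows 72-79 [x1,x2,x3,x4=1001]: 11110011  (ones: 6)
  rows 80-87 [x1,x2,x3,x4=1010]: 00000000  (ones: 0)
  rows 88-95 [x1,x2,x3,x4=1011]: 11111111  (ones: 8)
  rows 96-103 [x1,x2,x3,x4=1100]: 00000000  (ones: 0)
  rows 104-111 [x1,x2,x3,x4=1101]: 11110011  (ones: 6)
  rows 112-119 [x1,x2,x3,x4=1110]: 00000000  (ones: 0)
  rows 120-127 [x1,x2,x3,x4=1111]: 11111111  (ones: 8)
Count of 1-rows = 0+6+0+8+0+6+0+8+0+6+0+8+0+6+0+8 = 56

56


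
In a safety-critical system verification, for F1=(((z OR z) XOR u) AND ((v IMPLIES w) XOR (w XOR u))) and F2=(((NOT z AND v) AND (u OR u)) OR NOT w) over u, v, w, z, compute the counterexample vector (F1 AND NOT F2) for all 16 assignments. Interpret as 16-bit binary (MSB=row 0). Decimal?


F1 = (((z OR z) XOR u) AND ((v IMPLIES w) XOR (w XOR u)))
F2 = (((NOT z AND v) AND (u OR u)) OR NOT w)
Counterexample to F1=>F2 is where F1=1 and F2=0.
Evaluate each row (bits = u,v,w,z, MSB first):
  row 0 [0000]: F1=0 F2=1 -> F1&~F2 -> 0
  row 1 [0001]: F1=1 F2=1 -> F1&~F2 -> 0
  row 2 [0010]: F1=0 F2=0 -> F1&~F2 -> 0
  row 3 [0011]: F1=0 F2=0 -> F1&~F2 -> 0
  row 4 [0100]: F1=0 F2=1 -> F1&~F2 -> 0
  row 5 [0101]: F1=0 F2=1 -> F1&~F2 -> 0
  row 6 [0110]: F1=0 F2=0 -> F1&~F2 -> 0
  row 7 [0111]: F1=0 F2=0 -> F1&~F2 -> 0
  row 8 [1000]: F1=0 F2=1 -> F1&~F2 -> 0
  row 9 [1001]: F1=0 F2=1 -> F1&~F2 -> 0
  row 10 [1010]: F1=1 F2=0 -> F1&~F2 -> 1
  row 11 [1011]: F1=0 F2=0 -> F1&~F2 -> 0
  row 12 [1100]: F1=1 F2=1 -> F1&~F2 -> 0
  row 13 [1101]: F1=0 F2=1 -> F1&~F2 -> 0
  row 14 [1110]: F1=1 F2=1 -> F1&~F2 -> 0
  row 15 [1111]: F1=0 F2=0 -> F1&~F2 -> 0
Full result column, 4 rows per line (u,v fixed per line; w,z runs 00..11 left to right):
  rows 0-3 [u,v=00]: 0000  = hex 0
  rows 4-7 [u,v=01]: 0000  = hex 0
  rows 8-11 [u,v=10]: 0010  = hex 2
  rows 12-15 [u,v=11]: 0000  = hex 0
Counterexample vector (row 0 .. row 15) = 0000000000100000
Output column grouped in 4s = 0000 0000 0010 0000 = 0x0020
Convert to decimal digit by digit (value = value*16 + digit):
  0 -> 0
  0*16 + 0 = 0
  0*16 + 2 = 2
  2*16 + 0 = 32
Decimal = 32

32


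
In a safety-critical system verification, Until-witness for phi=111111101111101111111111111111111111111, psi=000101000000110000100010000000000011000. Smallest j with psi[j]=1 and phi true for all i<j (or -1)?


(phi U psi) at 0: need smallest j with psi[j]=1 and phi[i]=1 for all i in [0,j).
Scan from step 0:
  step 0: phi=1, psi=0 -> continue
  step 1: phi=1, psi=0 -> continue
  step 2: phi=1, psi=0 -> continue
  step 3: psi=1 and phi held for [0,3) -> witness found
Witness step = 3

3


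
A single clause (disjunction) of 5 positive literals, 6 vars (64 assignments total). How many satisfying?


Step 1: Total=2^6=64
Step 2: Unsat when all 5 false: 2^1=2
Step 3: Sat=64-2=62

62


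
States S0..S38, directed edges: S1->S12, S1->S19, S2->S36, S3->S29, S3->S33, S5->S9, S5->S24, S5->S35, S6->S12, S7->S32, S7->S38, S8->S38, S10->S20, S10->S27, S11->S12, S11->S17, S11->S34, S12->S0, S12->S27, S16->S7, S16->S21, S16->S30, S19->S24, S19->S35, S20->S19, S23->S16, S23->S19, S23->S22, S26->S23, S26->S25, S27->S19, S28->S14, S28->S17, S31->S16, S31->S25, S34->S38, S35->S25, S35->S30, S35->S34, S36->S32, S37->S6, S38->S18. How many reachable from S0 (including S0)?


BFS from S0:
  layer 0: {S0}
Reachable set: {S0}
Count = 1

1


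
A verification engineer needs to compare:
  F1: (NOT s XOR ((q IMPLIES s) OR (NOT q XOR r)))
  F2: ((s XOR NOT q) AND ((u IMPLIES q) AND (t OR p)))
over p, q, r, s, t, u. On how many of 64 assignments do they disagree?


F1 = (NOT s XOR ((q IMPLIES s) OR (NOT q XOR r)))
F2 = ((s XOR NOT q) AND ((u IMPLIES q) AND (t OR p)))
Evaluate both on each of 64 rows (bits = p,q,r,s,t,u):
  row 0 [000000]: F1=0 F2=0 -> 0
  row 1 [000001]: F1=0 F2=0 -> 0
  row 2 [000010]: F1=0 F2=1 (differ) -> 1
  row 3 [000011]: F1=0 F2=0 -> 0
  row 4 [000100]: F1=1 F2=0 (differ) -> 1
  (every remaining row is evaluated the same way; all 64 results are listed next)
Full result column, 8 rows per line (p,q,r fixed per line; s,t,u runs 000..111 left to right):
  rows 0-7 [p,q,r=000]: 00101111  (ones: 5)
  rows 8-15 [p,q,r=001]: 00101111  (ones: 5)
  rows 16-23 [p,q,r=010]: 11111100  (ones: 6)
  rows 24-31 [p,q,r=011]: 00001100  (ones: 2)
  rows 32-39 [p,q,r=100]: 10101111  (ones: 6)
  rows 40-47 [p,q,r=101]: 10101111  (ones: 6)
  rows 48-55 [p,q,r=110]: 11110000  (ones: 4)
  rows 56-63 [p,q,r=111]: 00000000  (ones: 0)
Disagreements = 5+5+6+2+6+6+4+0 = 34

34


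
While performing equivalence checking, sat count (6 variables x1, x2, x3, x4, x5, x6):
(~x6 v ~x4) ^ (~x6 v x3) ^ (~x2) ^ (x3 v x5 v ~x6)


CNF with 4 clauses over 6 vars (64 assignments).
An assignment satisfies CNF iff every clause has >=1 true literal.
Check each row (bits = x1,x2,x3,x4,x5,x6; clause T/F shown):
  row 0 [000000]: clauses=TTTT -> 1
  row 1 [000001]: clauses=TFTF -> 0
  row 2 [000010]: clauses=TTTT -> 1
  row 3 [000011]: clauses=TFTT -> 0
  row 4 [000100]: clauses=TTTT -> 1
  (every remaining row is evaluated the same way; all 64 results are listed next)
Full result column, 8 rows per line (x1,x2,x3 fixed per line; x4,x5,x6 runs 000..111 left to right):
  rows 0-7 [x1,x2,x3=000]: 10101010  (ones: 4)
  rows 8-15 [x1,x2,x3=001]: 11111010  (ones: 6)
  rows 16-23 [x1,x2,x3=010]: 00000000  (ones: 0)
  rows 24-31 [x1,x2,x3=011]: 00000000  (ones: 0)
  rows 32-39 [x1,x2,x3=100]: 10101010  (ones: 4)
  rows 40-47 [x1,x2,x3=101]: 11111010  (ones: 6)
  rows 48-55 [x1,x2,x3=110]: 00000000  (ones: 0)
  rows 56-63 [x1,x2,x3=111]: 00000000  (ones: 0)
Satisfying assignments = 4+6+0+0+4+6+0+0 = 20

20
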